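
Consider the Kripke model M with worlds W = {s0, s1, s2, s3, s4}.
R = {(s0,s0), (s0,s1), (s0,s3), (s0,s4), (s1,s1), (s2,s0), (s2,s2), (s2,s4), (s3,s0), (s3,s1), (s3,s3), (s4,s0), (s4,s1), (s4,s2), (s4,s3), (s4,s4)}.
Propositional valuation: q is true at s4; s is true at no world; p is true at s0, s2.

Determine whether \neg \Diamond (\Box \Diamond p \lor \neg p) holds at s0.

At s0: \Diamond (\Box \Diamond p \lor \neg p) is true, so \neg \Diamond (\Box \Diamond p \lor \neg p) is false.
  At s0: \Diamond (\Box \Diamond p \lor \neg p) requires \Box \Diamond p \lor \neg p at some successor in {s0, s1, s3, s4}.
    \Box \Diamond p \lor \neg p holds at s1, so \Diamond (\Box \Diamond p \lor \neg p) is true at s0.
      At s1: \Box \Diamond p is false, \neg p is true, so \Box \Diamond p \lor \neg p is true.

No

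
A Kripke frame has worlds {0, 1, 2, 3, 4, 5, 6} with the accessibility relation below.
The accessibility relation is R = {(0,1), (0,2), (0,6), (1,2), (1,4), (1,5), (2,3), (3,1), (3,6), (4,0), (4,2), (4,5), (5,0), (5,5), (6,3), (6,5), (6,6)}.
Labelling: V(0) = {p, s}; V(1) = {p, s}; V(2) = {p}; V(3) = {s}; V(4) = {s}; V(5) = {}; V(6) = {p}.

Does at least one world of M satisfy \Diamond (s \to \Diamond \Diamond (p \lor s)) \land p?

Yes

Recall that \Diamond ψ holds at a world iff ψ holds at some accessible world.
Let φ = \Diamond (s \to \Diamond \Diamond (p \lor s)) \land p. Evaluate φ at each world:
  0 (successors {1, 2, 6}): φ is true.
  1 (successors {2, 4, 5}): φ is true.
  2 (successors {3}): φ is true.
  3 (successors {1, 6}): φ is false.
  4 (successors {0, 2, 5}): φ is false.
  5 (successors {0, 5}): φ is false.
  6 (successors {3, 5, 6}): φ is true.
Detail at 0 (witness):
  At 0: \Diamond (s \to \Diamond \Diamond (p \lor s)) is true, p is true, so \Diamond (s \to \Diamond \Diamond (p \lor s)) \land p is true.
    At 0: \Diamond (s \to \Diamond \Diamond (p \lor s)) requires s \to \Diamond \Diamond (p \lor s) at some successor in {1, 2, 6}.
      s \to \Diamond \Diamond (p \lor s) holds at 1, so \Diamond (s \to \Diamond \Diamond (p \lor s)) is true at 0.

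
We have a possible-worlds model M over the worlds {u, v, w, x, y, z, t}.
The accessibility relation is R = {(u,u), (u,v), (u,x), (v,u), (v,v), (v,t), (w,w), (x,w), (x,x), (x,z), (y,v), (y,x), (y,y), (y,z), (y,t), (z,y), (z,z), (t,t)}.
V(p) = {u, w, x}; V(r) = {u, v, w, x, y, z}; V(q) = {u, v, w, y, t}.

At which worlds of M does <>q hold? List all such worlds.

Let φ = <>q. Evaluate φ at each world:
  u (successors {u, v, x}): φ is true.
  v (successors {u, v, t}): φ is true.
  w (successors {w}): φ is true.
  x (successors {w, x, z}): φ is true.
  y (successors {v, x, y, z, t}): φ is true.
  z (successors {y, z}): φ is true.
  t (successors {t}): φ is true.
For instance, at w:
  At w: <>q requires q at some successor in {w}.
    q holds at w, so <>q is true at w.
Satisfying worlds: {u, v, w, x, y, z, t}

u, v, w, x, y, z, t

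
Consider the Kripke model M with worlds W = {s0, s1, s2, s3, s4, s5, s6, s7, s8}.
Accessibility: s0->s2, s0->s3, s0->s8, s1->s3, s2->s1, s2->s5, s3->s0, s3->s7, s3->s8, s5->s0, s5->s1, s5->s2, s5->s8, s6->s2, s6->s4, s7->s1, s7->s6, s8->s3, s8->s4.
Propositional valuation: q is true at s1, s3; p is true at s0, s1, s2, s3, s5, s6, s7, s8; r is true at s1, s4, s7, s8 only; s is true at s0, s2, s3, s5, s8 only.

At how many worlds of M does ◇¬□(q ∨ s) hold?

Recall that □ψ holds at a world iff ψ holds at every accessible world, and ◇ψ holds iff ψ holds at some accessible world.
Let φ = ◇¬□(q ∨ s). Evaluate φ at each world:
  s0 (successors {s2, s3, s8}): φ is true.
  s1 (successors {s3}): φ is true.
  s2 (successors {s1, s5}): φ is false.
  s3 (successors {s0, s7, s8}): φ is true.
  s4 (successors ∅): φ is false.
  s5 (successors {s0, s1, s2, s8}): φ is true.
  s6 (successors {s2, s4}): φ is false.
  s7 (successors {s1, s6}): φ is true.
  s8 (successors {s3, s4}): φ is true.
For instance, at s0:
  At s0: ◇¬□(q ∨ s) requires ¬□(q ∨ s) at some successor in {s2, s3, s8}.
    ¬□(q ∨ s) holds at s3, so ◇¬□(q ∨ s) is true at s0.
      At s3: □(q ∨ s) is false, so ¬□(q ∨ s) is true.
Satisfying worlds: {s0, s1, s3, s5, s7, s8}

6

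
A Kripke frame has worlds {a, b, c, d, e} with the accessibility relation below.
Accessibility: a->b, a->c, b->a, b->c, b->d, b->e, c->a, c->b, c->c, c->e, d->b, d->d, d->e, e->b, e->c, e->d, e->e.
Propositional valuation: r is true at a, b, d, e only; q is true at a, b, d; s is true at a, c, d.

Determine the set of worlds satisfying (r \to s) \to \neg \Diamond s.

Let φ = (r \to s) \to \neg \Diamond s. Evaluate φ at each world:
  a (successors {b, c}): φ is false.
  b (successors {a, c, d, e}): φ is true.
  c (successors {a, b, c, e}): φ is false.
  d (successors {b, d, e}): φ is false.
  e (successors {b, c, d, e}): φ is true.
For instance, at c:
  At c: r \to s is true, \neg \Diamond s is false, so (r \to s) \to \neg \Diamond s is false.
    At c: \Diamond s is true, so \neg \Diamond s is false.
      At c: \Diamond s requires s at some successor in {a, b, c, e}.
        s holds at a, so \Diamond s is true at c.
Satisfying worlds: {b, e}

b, e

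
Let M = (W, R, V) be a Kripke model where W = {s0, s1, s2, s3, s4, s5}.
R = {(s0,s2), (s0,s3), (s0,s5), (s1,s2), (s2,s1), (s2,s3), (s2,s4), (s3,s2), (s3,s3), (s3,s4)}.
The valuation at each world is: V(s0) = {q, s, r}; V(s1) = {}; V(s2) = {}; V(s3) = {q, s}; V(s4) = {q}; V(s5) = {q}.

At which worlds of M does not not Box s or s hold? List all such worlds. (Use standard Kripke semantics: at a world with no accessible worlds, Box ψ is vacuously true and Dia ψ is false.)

s0, s3, s4, s5

Let φ = not not Box s or s. Evaluate φ at each world:
  s0 (successors {s2, s3, s5}): φ is true.
  s1 (successors {s2}): φ is false.
  s2 (successors {s1, s3, s4}): φ is false.
  s3 (successors {s2, s3, s4}): φ is true.
  s4 (successors ∅): φ is true.
  s5 (successors ∅): φ is true.
For instance, at s3:
  At s3: not not Box s is false, s is true, so not not Box s or s is true.
    At s3: not Box s is true, so not not Box s is false.
      At s3: Box s is false, so not Box s is true.
Satisfying worlds: {s0, s3, s4, s5}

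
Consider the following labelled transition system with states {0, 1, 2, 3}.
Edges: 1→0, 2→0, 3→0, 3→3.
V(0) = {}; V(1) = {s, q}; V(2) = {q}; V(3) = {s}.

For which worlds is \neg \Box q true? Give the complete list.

Recall that \Box ψ holds at a world iff ψ holds at every accessible world, and \Diamond ψ holds iff ψ holds at some accessible world.
Let φ = \neg \Box q. Evaluate φ at each world:
  0 (successors ∅): φ is false.
  1 (successors {0}): φ is true.
  2 (successors {0}): φ is true.
  3 (successors {0, 3}): φ is true.
For instance, at 2:
  At 2: \Box q is false, so \neg \Box q is true.
    At 2: \Box q requires q at every successor {0}.
      q fails at 0, so \Box q is false at 2.
Satisfying worlds: {1, 2, 3}

1, 2, 3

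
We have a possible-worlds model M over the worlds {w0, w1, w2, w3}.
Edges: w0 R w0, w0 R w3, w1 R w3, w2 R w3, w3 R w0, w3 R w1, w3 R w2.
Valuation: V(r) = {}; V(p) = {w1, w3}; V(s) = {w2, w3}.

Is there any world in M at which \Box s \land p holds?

Recall that \Box ψ holds at a world iff ψ holds at every accessible world, and \Diamond ψ holds iff ψ holds at some accessible world.
Let φ = \Box s \land p. Evaluate φ at each world:
  w0 (successors {w0, w3}): φ is false.
  w1 (successors {w3}): φ is true.
  w2 (successors {w3}): φ is false.
  w3 (successors {w0, w1, w2}): φ is false.
Detail at w1 (witness):
  At w1: \Box s is true, p is true, so \Box s \land p is true.
    At w1: \Box s requires s at every successor {w3}.
      At w3: s is true.
    So \Box s is true at w1.

Yes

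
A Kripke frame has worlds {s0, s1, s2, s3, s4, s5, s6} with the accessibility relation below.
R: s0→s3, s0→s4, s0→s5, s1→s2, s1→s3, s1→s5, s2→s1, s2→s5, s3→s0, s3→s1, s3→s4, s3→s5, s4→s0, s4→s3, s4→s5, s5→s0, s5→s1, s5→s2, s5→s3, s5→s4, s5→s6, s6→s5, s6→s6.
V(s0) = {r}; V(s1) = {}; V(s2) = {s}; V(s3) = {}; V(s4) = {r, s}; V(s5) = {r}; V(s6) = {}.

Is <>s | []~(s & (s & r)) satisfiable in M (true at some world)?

Yes

Let φ = <>s | []~(s & (s & r)). Evaluate φ at each world:
  s0 (successors {s3, s4, s5}): φ is true.
  s1 (successors {s2, s3, s5}): φ is true.
  s2 (successors {s1, s5}): φ is true.
  s3 (successors {s0, s1, s4, s5}): φ is true.
  s4 (successors {s0, s3, s5}): φ is true.
  s5 (successors {s0, s1, s2, s3, s4, s6}): φ is true.
  s6 (successors {s5, s6}): φ is true.
Detail at s0 (witness):
  At s0: <>s is true, []~(s & (s & r)) is false, so <>s | []~(s & (s & r)) is true.
    At s0: <>s requires s at some successor in {s3, s4, s5}.
      s holds at s4, so <>s is true at s0.
    At s0: []~(s & (s & r)) requires ~(s & (s & r)) at every successor {s3, s4, s5}.
      ~(s & (s & r)) fails at s4, so []~(s & (s & r)) is false at s0.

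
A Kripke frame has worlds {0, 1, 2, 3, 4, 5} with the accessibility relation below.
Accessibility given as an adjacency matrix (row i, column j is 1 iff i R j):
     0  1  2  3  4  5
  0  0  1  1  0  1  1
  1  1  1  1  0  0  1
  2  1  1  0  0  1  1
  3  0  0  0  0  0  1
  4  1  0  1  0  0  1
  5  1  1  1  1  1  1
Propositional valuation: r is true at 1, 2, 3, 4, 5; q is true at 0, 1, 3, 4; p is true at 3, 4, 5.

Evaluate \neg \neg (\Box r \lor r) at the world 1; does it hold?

Recall that \Box ψ holds at a world iff ψ holds at every accessible world, and \Diamond ψ holds iff ψ holds at some accessible world.
At 1: \neg (\Box r \lor r) is false, so \neg \neg (\Box r \lor r) is true.
  At 1: \Box r \lor r is true, so \neg (\Box r \lor r) is false.
    At 1: \Box r is false, r is true, so \Box r \lor r is true.
      At 1: \Box r requires r at every successor {0, 1, 2, 5}.
        r fails at 0, so \Box r is false at 1.

Yes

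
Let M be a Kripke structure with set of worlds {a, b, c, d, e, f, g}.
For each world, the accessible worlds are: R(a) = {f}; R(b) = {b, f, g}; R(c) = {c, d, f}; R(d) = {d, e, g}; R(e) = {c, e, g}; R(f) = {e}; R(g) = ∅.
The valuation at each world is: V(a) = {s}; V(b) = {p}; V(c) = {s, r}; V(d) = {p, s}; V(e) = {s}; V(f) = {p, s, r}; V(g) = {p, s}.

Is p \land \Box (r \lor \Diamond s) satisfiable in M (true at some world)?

Let φ = p \land \Box (r \lor \Diamond s). Evaluate φ at each world:
  a (successors {f}): φ is false.
  b (successors {b, f, g}): φ is false.
  c (successors {c, d, f}): φ is false.
  d (successors {d, e, g}): φ is false.
  e (successors {c, e, g}): φ is false.
  f (successors {e}): φ is true.
  g (successors ∅): φ is true.
Detail at f (witness):
  At f: p is true, \Box (r \lor \Diamond s) is true, so p \land \Box (r \lor \Diamond s) is true.
    At f: \Box (r \lor \Diamond s) requires r \lor \Diamond s at every successor {e}.
      At e: r \lor \Diamond s is true.
    So \Box (r \lor \Diamond s) is true at f.

Yes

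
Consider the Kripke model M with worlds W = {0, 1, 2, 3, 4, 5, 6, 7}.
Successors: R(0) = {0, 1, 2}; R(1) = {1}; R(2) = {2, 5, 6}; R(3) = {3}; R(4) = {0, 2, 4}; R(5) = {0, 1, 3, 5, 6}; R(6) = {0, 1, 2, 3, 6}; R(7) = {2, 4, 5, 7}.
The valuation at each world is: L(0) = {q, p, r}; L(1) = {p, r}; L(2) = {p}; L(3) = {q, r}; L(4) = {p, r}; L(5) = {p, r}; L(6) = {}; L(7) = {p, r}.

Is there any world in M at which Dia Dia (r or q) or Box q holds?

Yes

Recall that Box ψ holds at a world iff ψ holds at every accessible world, and Dia ψ holds iff ψ holds at some accessible world.
Let φ = Dia Dia (r or q) or Box q. Evaluate φ at each world:
  0 (successors {0, 1, 2}): φ is true.
  1 (successors {1}): φ is true.
  2 (successors {2, 5, 6}): φ is true.
  3 (successors {3}): φ is true.
  4 (successors {0, 2, 4}): φ is true.
  5 (successors {0, 1, 3, 5, 6}): φ is true.
  6 (successors {0, 1, 2, 3, 6}): φ is true.
  7 (successors {2, 4, 5, 7}): φ is true.
Detail at 0 (witness):
  At 0: Dia Dia (r or q) is true, Box q is false, so Dia Dia (r or q) or Box q is true.
    At 0: Dia Dia (r or q) requires Dia (r or q) at some successor in {0, 1, 2}.
      Dia (r or q) holds at 0, so Dia Dia (r or q) is true at 0.
    At 0: Box q requires q at every successor {0, 1, 2}.
      q fails at 1, so Box q is false at 0.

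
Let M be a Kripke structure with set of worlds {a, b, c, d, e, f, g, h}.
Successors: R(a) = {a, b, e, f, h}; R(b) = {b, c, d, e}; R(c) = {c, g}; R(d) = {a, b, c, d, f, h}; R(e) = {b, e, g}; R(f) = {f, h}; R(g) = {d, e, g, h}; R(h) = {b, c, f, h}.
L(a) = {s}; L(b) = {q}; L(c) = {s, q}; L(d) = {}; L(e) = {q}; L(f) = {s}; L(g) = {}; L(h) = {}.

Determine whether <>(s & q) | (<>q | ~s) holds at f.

At f: <>(s & q) is false, <>q | ~s is false, so <>(s & q) | (<>q | ~s) is false.
  At f: <>(s & q) requires s & q at some successor in {f, h}.
    At f: s & q is false.
    At h: s & q is false.
  So <>(s & q) is false at f.
  At f: <>q is false, ~s is false, so <>q | ~s is false.
    At f: <>q requires q at some successor in {f, h}.
      At f: q is false.
      At h: q is false.
    So <>q is false at f.

No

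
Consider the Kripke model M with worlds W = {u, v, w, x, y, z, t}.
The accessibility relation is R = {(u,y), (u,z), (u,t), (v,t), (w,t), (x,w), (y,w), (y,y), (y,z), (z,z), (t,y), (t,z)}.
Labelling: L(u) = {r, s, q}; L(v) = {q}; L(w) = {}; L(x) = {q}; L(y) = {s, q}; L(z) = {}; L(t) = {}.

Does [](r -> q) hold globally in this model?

Yes

Let φ = [](r -> q). Evaluate φ at each world:
  u (successors {y, z, t}): φ is true.
  v (successors {t}): φ is true.
  w (successors {t}): φ is true.
  x (successors {w}): φ is true.
  y (successors {w, y, z}): φ is true.
  z (successors {z}): φ is true.
  t (successors {y, z}): φ is true.
For instance, at y:
  At y: [](r -> q) requires r -> q at every successor {w, y, z}.
    At w: r -> q is true.
    At y: r -> q is true.
    At z: r -> q is true.
  So [](r -> q) is true at y.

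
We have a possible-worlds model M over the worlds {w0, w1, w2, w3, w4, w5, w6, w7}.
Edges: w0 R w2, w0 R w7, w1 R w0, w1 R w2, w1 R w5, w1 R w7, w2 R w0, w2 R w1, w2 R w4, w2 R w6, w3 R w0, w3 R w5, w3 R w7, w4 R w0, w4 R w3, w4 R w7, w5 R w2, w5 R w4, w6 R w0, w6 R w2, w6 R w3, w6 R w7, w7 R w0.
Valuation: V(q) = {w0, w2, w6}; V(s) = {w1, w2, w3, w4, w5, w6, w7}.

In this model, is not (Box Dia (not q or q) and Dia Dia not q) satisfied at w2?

No

At w2: Box Dia (not q or q) and Dia Dia not q is true, so not (Box Dia (not q or q) and Dia Dia not q) is false.
  At w2: Box Dia (not q or q) is true, Dia Dia not q is true, so Box Dia (not q or q) and Dia Dia not q is true.
    At w2: Box Dia (not q or q) requires Dia (not q or q) at every successor {w0, w1, w4, w6}.
      At w0: Dia (not q or q) is true.
      At w1: Dia (not q or q) is true.
      At w4: Dia (not q or q) is true.
      At w6: Dia (not q or q) is true.
    So Box Dia (not q or q) is true at w2.
    At w2: Dia Dia not q requires Dia not q at some successor in {w0, w1, w4, w6}.
      Dia not q holds at w0, so Dia Dia not q is true at w2.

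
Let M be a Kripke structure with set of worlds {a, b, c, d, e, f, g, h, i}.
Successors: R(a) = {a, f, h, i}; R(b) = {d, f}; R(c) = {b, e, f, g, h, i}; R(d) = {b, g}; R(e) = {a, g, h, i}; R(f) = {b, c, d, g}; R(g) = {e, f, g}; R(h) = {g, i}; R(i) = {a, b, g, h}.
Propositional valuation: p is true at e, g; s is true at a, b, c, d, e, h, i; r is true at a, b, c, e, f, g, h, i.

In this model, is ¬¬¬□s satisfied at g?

Yes

Recall that □ψ holds at a world iff ψ holds at every accessible world, and ◇ψ holds iff ψ holds at some accessible world.
At g: ¬¬□s is false, so ¬¬¬□s is true.
  At g: ¬□s is true, so ¬¬□s is false.
    At g: □s is false, so ¬□s is true.
      At g: □s requires s at every successor {e, f, g}.
        s fails at f, so □s is false at g.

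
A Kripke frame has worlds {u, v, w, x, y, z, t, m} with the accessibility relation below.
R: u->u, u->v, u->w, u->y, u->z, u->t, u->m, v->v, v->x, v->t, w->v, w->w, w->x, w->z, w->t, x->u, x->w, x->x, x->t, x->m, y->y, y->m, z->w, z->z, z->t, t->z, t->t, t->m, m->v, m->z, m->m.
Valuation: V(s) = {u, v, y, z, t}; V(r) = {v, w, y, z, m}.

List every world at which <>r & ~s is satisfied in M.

w, x, m

Recall that <>ψ holds at a world iff ψ holds at some accessible world.
Let φ = <>r & ~s. Evaluate φ at each world:
  u (successors {u, v, w, y, z, t, m}): φ is false.
  v (successors {v, x, t}): φ is false.
  w (successors {v, w, x, z, t}): φ is true.
  x (successors {u, w, x, t, m}): φ is true.
  y (successors {y, m}): φ is false.
  z (successors {w, z, t}): φ is false.
  t (successors {z, t, m}): φ is false.
  m (successors {v, z, m}): φ is true.
For instance, at v:
  At v: <>r is true, ~s is false, so <>r & ~s is false.
    At v: <>r requires r at some successor in {v, x, t}.
      r holds at v, so <>r is true at v.
Satisfying worlds: {w, x, m}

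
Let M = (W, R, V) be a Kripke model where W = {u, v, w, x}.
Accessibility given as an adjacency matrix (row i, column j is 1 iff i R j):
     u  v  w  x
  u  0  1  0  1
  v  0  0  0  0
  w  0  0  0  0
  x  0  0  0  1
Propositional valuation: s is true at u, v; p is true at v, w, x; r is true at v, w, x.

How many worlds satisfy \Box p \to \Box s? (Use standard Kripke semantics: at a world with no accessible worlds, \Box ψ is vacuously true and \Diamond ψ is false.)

Let φ = \Box p \to \Box s. Evaluate φ at each world:
  u (successors {v, x}): φ is false.
  v (successors ∅): φ is true.
  w (successors ∅): φ is true.
  x (successors {x}): φ is false.
For instance, at u:
  At u: \Box p is true, \Box s is false, so \Box p \to \Box s is false.
    At u: \Box p requires p at every successor {v, x}.
      At v: p is true.
      At x: p is true.
    So \Box p is true at u.
    At u: \Box s requires s at every successor {v, x}.
      s fails at x, so \Box s is false at u.
Satisfying worlds: {v, w}

2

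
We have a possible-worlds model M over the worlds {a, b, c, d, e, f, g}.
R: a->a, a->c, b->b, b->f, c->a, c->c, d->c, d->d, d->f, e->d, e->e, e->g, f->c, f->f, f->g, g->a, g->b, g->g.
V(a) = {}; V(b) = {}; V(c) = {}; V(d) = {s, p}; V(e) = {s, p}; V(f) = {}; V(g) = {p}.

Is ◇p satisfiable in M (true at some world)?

Let φ = ◇p. Evaluate φ at each world:
  a (successors {a, c}): φ is false.
  b (successors {b, f}): φ is false.
  c (successors {a, c}): φ is false.
  d (successors {c, d, f}): φ is true.
  e (successors {d, e, g}): φ is true.
  f (successors {c, f, g}): φ is true.
  g (successors {a, b, g}): φ is true.
Detail at d (witness):
  At d: ◇p requires p at some successor in {c, d, f}.
    p holds at d, so ◇p is true at d.

Yes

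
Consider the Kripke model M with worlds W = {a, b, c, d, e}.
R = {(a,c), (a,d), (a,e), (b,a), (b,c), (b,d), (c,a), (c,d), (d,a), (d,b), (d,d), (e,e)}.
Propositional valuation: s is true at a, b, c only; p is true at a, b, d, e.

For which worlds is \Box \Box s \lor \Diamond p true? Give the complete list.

a, b, c, d, e

Recall that \Box ψ holds at a world iff ψ holds at every accessible world, and \Diamond ψ holds iff ψ holds at some accessible world.
Let φ = \Box \Box s \lor \Diamond p. Evaluate φ at each world:
  a (successors {c, d, e}): φ is true.
  b (successors {a, c, d}): φ is true.
  c (successors {a, d}): φ is true.
  d (successors {a, b, d}): φ is true.
  e (successors {e}): φ is true.
For instance, at e:
  At e: \Box \Box s is false, \Diamond p is true, so \Box \Box s \lor \Diamond p is true.
    At e: \Box \Box s requires \Box s at every successor {e}.
      \Box s fails at e, so \Box \Box s is false at e.
    At e: \Diamond p requires p at some successor in {e}.
      p holds at e, so \Diamond p is true at e.
Satisfying worlds: {a, b, c, d, e}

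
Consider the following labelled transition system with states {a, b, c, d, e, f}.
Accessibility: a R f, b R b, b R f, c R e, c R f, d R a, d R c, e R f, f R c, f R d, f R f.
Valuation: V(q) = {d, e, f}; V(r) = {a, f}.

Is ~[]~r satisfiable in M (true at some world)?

Yes

Let φ = ~[]~r. Evaluate φ at each world:
  a (successors {f}): φ is true.
  b (successors {b, f}): φ is true.
  c (successors {e, f}): φ is true.
  d (successors {a, c}): φ is true.
  e (successors {f}): φ is true.
  f (successors {c, d, f}): φ is true.
Detail at a (witness):
  At a: []~r is false, so ~[]~r is true.
    At a: []~r requires ~r at every successor {f}.
      ~r fails at f, so []~r is false at a.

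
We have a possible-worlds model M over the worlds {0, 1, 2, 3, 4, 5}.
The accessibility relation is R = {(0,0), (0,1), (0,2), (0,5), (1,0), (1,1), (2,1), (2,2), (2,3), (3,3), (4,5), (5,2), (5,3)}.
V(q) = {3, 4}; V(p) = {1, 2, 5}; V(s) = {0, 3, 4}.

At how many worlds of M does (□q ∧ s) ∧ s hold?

Let φ = (□q ∧ s) ∧ s. Evaluate φ at each world:
  0 (successors {0, 1, 2, 5}): φ is false.
  1 (successors {0, 1}): φ is false.
  2 (successors {1, 2, 3}): φ is false.
  3 (successors {3}): φ is true.
  4 (successors {5}): φ is false.
  5 (successors {2, 3}): φ is false.
For instance, at 3:
  At 3: □q ∧ s is true, s is true, so (□q ∧ s) ∧ s is true.
    At 3: □q is true, s is true, so □q ∧ s is true.
      At 3: □q requires q at every successor {3}.
        At 3: q is true.
      So □q is true at 3.
Satisfying worlds: {3}

1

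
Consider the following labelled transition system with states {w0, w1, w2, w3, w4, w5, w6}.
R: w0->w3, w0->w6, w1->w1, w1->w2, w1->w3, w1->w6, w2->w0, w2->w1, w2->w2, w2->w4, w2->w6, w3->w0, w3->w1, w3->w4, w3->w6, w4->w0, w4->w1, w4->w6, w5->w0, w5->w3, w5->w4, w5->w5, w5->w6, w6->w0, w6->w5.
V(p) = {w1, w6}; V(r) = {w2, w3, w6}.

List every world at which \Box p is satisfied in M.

none

Let φ = \Box p. Evaluate φ at each world:
  w0 (successors {w3, w6}): φ is false.
  w1 (successors {w1, w2, w3, w6}): φ is false.
  w2 (successors {w0, w1, w2, w4, w6}): φ is false.
  w3 (successors {w0, w1, w4, w6}): φ is false.
  w4 (successors {w0, w1, w6}): φ is false.
  w5 (successors {w0, w3, w4, w5, w6}): φ is false.
  w6 (successors {w0, w5}): φ is false.
For instance, at w4:
  At w4: \Box p requires p at every successor {w0, w1, w6}.
    p fails at w0, so \Box p is false at w4.
Satisfying worlds: none.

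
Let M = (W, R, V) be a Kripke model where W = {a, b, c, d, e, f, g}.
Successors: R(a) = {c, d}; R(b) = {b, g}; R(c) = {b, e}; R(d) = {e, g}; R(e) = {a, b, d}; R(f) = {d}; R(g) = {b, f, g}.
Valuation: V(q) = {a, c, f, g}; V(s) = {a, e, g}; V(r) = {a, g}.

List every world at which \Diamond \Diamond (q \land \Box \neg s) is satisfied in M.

b, c, d, g

Recall that \Box ψ holds at a world iff ψ holds at every accessible world, and \Diamond ψ holds iff ψ holds at some accessible world.
Let φ = \Diamond \Diamond (q \land \Box \neg s). Evaluate φ at each world:
  a (successors {c, d}): φ is false.
  b (successors {b, g}): φ is true.
  c (successors {b, e}): φ is true.
  d (successors {e, g}): φ is true.
  e (successors {a, b, d}): φ is false.
  f (successors {d}): φ is false.
  g (successors {b, f, g}): φ is true.
For instance, at a:
  At a: \Diamond \Diamond (q \land \Box \neg s) requires \Diamond (q \land \Box \neg s) at some successor in {c, d}.
    At c: \Diamond (q \land \Box \neg s) is false.
    At d: \Diamond (q \land \Box \neg s) is false.
  So \Diamond \Diamond (q \land \Box \neg s) is false at a.
Satisfying worlds: {b, c, d, g}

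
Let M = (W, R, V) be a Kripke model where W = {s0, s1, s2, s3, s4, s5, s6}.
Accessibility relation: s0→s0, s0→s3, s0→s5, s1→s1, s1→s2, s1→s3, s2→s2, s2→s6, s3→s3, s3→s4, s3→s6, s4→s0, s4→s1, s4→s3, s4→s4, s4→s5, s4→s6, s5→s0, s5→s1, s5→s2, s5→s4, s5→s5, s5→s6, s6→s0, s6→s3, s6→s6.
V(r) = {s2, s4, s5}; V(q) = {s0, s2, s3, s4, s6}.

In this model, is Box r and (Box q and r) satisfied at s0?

At s0: Box r is false, Box q and r is false, so Box r and (Box q and r) is false.
  At s0: Box r requires r at every successor {s0, s3, s5}.
    r fails at s0, so Box r is false at s0.
  At s0: Box q is false, r is false, so Box q and r is false.
    At s0: Box q requires q at every successor {s0, s3, s5}.
      q fails at s5, so Box q is false at s0.

No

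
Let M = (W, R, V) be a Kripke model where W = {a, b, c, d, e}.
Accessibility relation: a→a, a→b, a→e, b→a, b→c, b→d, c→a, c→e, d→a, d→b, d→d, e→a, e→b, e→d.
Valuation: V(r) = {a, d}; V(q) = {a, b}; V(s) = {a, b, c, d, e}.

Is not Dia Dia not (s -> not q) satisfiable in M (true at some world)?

Let φ = not Dia Dia not (s -> not q). Evaluate φ at each world:
  a (successors {a, b, e}): φ is false.
  b (successors {a, c, d}): φ is false.
  c (successors {a, e}): φ is false.
  d (successors {a, b, d}): φ is false.
  e (successors {a, b, d}): φ is false.
For instance, at a:
  At a: Dia Dia not (s -> not q) is true, so not Dia Dia not (s -> not q) is false.
    At a: Dia Dia not (s -> not q) requires Dia not (s -> not q) at some successor in {a, b, e}.
      Dia not (s -> not q) holds at a, so Dia Dia not (s -> not q) is true at a.

No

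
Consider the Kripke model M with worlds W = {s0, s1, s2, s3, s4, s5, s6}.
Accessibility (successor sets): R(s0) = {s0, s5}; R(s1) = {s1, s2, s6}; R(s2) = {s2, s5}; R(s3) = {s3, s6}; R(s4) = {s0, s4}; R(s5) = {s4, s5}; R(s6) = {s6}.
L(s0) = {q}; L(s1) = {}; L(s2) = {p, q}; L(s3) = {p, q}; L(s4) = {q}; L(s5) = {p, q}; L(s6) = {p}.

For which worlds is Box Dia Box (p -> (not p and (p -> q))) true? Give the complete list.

s5

Let φ = Box Dia Box (p -> (not p and (p -> q))). Evaluate φ at each world:
  s0 (successors {s0, s5}): φ is false.
  s1 (successors {s1, s2, s6}): φ is false.
  s2 (successors {s2, s5}): φ is false.
  s3 (successors {s3, s6}): φ is false.
  s4 (successors {s0, s4}): φ is false.
  s5 (successors {s4, s5}): φ is true.
  s6 (successors {s6}): φ is false.
For instance, at s6:
  At s6: Box Dia Box (p -> (not p and (p -> q))) requires Dia Box (p -> (not p and (p -> q))) at every successor {s6}.
    Dia Box (p -> (not p and (p -> q))) fails at s6, so Box Dia Box (p -> (not p and (p -> q))) is false at s6.
      At s6: Dia Box (p -> (not p and (p -> q))) requires Box (p -> (not p and (p -> q))) at some successor in {s6}.
        At s6: Box (p -> (not p and (p -> q))) is false.
      So Dia Box (p -> (not p and (p -> q))) is false at s6.
Satisfying worlds: {s5}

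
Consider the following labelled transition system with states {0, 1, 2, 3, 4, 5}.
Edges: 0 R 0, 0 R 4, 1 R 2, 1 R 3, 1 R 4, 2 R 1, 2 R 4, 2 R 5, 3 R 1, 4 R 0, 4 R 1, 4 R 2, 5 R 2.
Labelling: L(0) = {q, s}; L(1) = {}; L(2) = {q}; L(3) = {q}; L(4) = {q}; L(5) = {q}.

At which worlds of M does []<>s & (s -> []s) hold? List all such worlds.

Let φ = []<>s & (s -> []s). Evaluate φ at each world:
  0 (successors {0, 4}): φ is false.
  1 (successors {2, 3, 4}): φ is false.
  2 (successors {1, 4, 5}): φ is false.
  3 (successors {1}): φ is false.
  4 (successors {0, 1, 2}): φ is false.
  5 (successors {2}): φ is false.
For instance, at 5:
  At 5: []<>s is false, s -> []s is true, so []<>s & (s -> []s) is false.
    At 5: []<>s requires <>s at every successor {2}.
      <>s fails at 2, so []<>s is false at 5.
    At 5: s is false, []s is false, so s -> []s is true.
      At 5: []s requires s at every successor {2}.
        s fails at 2, so []s is false at 5.
Satisfying worlds: none.

none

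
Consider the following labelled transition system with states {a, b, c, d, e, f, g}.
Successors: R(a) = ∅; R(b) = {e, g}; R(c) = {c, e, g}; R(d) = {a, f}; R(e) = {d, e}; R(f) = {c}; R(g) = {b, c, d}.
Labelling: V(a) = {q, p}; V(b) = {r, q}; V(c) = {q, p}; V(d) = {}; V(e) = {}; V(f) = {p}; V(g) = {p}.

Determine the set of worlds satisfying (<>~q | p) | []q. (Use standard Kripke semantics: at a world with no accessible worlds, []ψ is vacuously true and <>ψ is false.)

Let φ = (<>~q | p) | []q. Evaluate φ at each world:
  a (successors ∅): φ is true.
  b (successors {e, g}): φ is true.
  c (successors {c, e, g}): φ is true.
  d (successors {a, f}): φ is true.
  e (successors {d, e}): φ is true.
  f (successors {c}): φ is true.
  g (successors {b, c, d}): φ is true.
For instance, at g:
  At g: <>~q | p is true, []q is false, so (<>~q | p) | []q is true.
    At g: <>~q is true, p is true, so <>~q | p is true.
      At g: <>~q requires ~q at some successor in {b, c, d}.
        ~q holds at d, so <>~q is true at g.
    At g: []q requires q at every successor {b, c, d}.
      q fails at d, so []q is false at g.
Satisfying worlds: {a, b, c, d, e, f, g}

a, b, c, d, e, f, g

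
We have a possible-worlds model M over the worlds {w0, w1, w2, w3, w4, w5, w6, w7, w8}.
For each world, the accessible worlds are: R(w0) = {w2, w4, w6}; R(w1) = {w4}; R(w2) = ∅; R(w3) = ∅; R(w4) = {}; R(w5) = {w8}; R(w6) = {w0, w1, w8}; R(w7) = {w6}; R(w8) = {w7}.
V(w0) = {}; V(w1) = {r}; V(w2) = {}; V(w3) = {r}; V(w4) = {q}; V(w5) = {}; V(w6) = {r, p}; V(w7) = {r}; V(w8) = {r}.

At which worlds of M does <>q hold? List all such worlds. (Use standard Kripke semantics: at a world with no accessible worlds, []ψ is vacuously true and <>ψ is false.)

Let φ = <>q. Evaluate φ at each world:
  w0 (successors {w2, w4, w6}): φ is true.
  w1 (successors {w4}): φ is true.
  w2 (successors ∅): φ is false.
  w3 (successors ∅): φ is false.
  w4 (successors ∅): φ is false.
  w5 (successors {w8}): φ is false.
  w6 (successors {w0, w1, w8}): φ is false.
  w7 (successors {w6}): φ is false.
  w8 (successors {w7}): φ is false.
For instance, at w7:
  At w7: <>q requires q at some successor in {w6}.
    At w6: q is false.
  So <>q is false at w7.
Satisfying worlds: {w0, w1}

w0, w1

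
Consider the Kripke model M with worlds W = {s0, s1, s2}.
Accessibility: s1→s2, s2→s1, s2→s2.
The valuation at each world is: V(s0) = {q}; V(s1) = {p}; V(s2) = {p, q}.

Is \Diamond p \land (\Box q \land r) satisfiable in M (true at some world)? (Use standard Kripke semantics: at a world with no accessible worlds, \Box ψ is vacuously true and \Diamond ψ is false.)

Let φ = \Diamond p \land (\Box q \land r). Evaluate φ at each world:
  s0 (successors ∅): φ is false.
  s1 (successors {s2}): φ is false.
  s2 (successors {s1, s2}): φ is false.
For instance, at s1:
  At s1: \Diamond p is true, \Box q \land r is false, so \Diamond p \land (\Box q \land r) is false.
    At s1: \Diamond p requires p at some successor in {s2}.
      p holds at s2, so \Diamond p is true at s1.
    At s1: \Box q is true, r is false, so \Box q \land r is false.
      At s1: \Box q requires q at every successor {s2}.
        At s2: q is true.
      So \Box q is true at s1.

No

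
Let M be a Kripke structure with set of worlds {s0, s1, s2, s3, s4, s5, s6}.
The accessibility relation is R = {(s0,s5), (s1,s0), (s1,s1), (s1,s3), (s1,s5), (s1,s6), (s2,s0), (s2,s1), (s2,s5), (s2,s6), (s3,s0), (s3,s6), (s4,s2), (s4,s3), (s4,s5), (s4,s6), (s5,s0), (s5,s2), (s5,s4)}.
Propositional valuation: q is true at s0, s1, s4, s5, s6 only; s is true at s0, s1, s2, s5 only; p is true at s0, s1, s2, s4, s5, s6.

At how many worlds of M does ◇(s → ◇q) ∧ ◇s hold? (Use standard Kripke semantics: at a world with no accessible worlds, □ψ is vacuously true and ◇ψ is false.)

6

Let φ = ◇(s → ◇q) ∧ ◇s. Evaluate φ at each world:
  s0 (successors {s5}): φ is true.
  s1 (successors {s0, s1, s3, s5, s6}): φ is true.
  s2 (successors {s0, s1, s5, s6}): φ is true.
  s3 (successors {s0, s6}): φ is true.
  s4 (successors {s2, s3, s5, s6}): φ is true.
  s5 (successors {s0, s2, s4}): φ is true.
  s6 (successors ∅): φ is false.
For instance, at s3:
  At s3: ◇(s → ◇q) is true, ◇s is true, so ◇(s → ◇q) ∧ ◇s is true.
    At s3: ◇(s → ◇q) requires s → ◇q at some successor in {s0, s6}.
      s → ◇q holds at s0, so ◇(s → ◇q) is true at s3.
    At s3: ◇s requires s at some successor in {s0, s6}.
      s holds at s0, so ◇s is true at s3.
Satisfying worlds: {s0, s1, s2, s3, s4, s5}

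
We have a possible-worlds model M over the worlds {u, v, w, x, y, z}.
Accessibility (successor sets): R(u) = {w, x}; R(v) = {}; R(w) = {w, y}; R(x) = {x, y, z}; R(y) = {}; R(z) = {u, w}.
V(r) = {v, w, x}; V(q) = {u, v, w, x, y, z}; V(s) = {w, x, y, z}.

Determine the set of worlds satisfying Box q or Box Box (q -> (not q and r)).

Let φ = Box q or Box Box (q -> (not q and r)). Evaluate φ at each world:
  u (successors {w, x}): φ is true.
  v (successors ∅): φ is true.
  w (successors {w, y}): φ is true.
  x (successors {x, y, z}): φ is true.
  y (successors ∅): φ is true.
  z (successors {u, w}): φ is true.
For instance, at u:
  At u: Box q is true, Box Box (q -> (not q and r)) is false, so Box q or Box Box (q -> (not q and r)) is true.
    At u: Box q requires q at every successor {w, x}.
      At w: q is true.
      At x: q is true.
    So Box q is true at u.
    At u: Box Box (q -> (not q and r)) requires Box (q -> (not q and r)) at every successor {w, x}.
      Box (q -> (not q and r)) fails at w, so Box Box (q -> (not q and r)) is false at u.
Satisfying worlds: {u, v, w, x, y, z}

u, v, w, x, y, z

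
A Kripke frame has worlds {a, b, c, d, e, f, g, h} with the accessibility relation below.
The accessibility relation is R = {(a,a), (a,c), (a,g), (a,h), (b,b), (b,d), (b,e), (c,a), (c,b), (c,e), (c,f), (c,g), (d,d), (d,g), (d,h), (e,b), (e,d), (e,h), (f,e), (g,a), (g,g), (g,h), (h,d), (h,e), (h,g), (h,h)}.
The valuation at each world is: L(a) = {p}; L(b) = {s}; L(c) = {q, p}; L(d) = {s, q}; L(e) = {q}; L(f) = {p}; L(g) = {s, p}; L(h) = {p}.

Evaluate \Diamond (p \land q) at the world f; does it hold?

At f: \Diamond (p \land q) requires p \land q at some successor in {e}.
  At e: p \land q is false.
So \Diamond (p \land q) is false at f.

No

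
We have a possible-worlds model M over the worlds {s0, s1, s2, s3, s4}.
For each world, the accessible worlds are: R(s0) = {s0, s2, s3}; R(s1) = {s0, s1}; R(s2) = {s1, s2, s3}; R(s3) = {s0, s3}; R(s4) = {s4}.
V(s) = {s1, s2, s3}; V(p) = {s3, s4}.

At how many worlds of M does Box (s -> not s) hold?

Let φ = Box (s -> not s). Evaluate φ at each world:
  s0 (successors {s0, s2, s3}): φ is false.
  s1 (successors {s0, s1}): φ is false.
  s2 (successors {s1, s2, s3}): φ is false.
  s3 (successors {s0, s3}): φ is false.
  s4 (successors {s4}): φ is true.
For instance, at s3:
  At s3: Box (s -> not s) requires s -> not s at every successor {s0, s3}.
    s -> not s fails at s3, so Box (s -> not s) is false at s3.
Satisfying worlds: {s4}

1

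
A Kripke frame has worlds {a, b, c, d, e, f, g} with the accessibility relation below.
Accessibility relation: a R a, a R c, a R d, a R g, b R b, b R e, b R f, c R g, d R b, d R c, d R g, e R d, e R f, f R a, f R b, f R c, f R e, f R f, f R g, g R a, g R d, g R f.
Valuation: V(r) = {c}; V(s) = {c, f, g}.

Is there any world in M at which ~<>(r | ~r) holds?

No

Let φ = ~<>(r | ~r). Evaluate φ at each world:
  a (successors {a, c, d, g}): φ is false.
  b (successors {b, e, f}): φ is false.
  c (successors {g}): φ is false.
  d (successors {b, c, g}): φ is false.
  e (successors {d, f}): φ is false.
  f (successors {a, b, c, e, f, g}): φ is false.
  g (successors {a, d, f}): φ is false.
For instance, at f:
  At f: <>(r | ~r) is true, so ~<>(r | ~r) is false.
    At f: <>(r | ~r) requires r | ~r at some successor in {a, b, c, e, f, g}.
      r | ~r holds at a, so <>(r | ~r) is true at f.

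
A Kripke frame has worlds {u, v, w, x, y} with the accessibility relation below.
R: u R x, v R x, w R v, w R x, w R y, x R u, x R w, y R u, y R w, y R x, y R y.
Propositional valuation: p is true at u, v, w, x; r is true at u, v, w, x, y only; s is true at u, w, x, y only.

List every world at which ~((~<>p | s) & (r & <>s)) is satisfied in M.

v

Let φ = ~((~<>p | s) & (r & <>s)). Evaluate φ at each world:
  u (successors {x}): φ is false.
  v (successors {x}): φ is true.
  w (successors {v, x, y}): φ is false.
  x (successors {u, w}): φ is false.
  y (successors {u, w, x, y}): φ is false.
For instance, at u:
  At u: (~<>p | s) & (r & <>s) is true, so ~((~<>p | s) & (r & <>s)) is false.
    At u: ~<>p | s is true, r & <>s is true, so (~<>p | s) & (r & <>s) is true.
      At u: ~<>p is false, s is true, so ~<>p | s is true.
      At u: r is true, <>s is true, so r & <>s is true.
Satisfying worlds: {v}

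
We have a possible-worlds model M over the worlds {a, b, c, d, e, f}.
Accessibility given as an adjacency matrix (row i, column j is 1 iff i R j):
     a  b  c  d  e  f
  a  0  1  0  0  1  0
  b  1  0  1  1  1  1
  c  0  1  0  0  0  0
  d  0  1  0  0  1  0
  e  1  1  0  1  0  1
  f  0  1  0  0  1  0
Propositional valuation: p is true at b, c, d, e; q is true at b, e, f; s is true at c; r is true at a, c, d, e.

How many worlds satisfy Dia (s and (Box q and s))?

Let φ = Dia (s and (Box q and s)). Evaluate φ at each world:
  a (successors {b, e}): φ is false.
  b (successors {a, c, d, e, f}): φ is true.
  c (successors {b}): φ is false.
  d (successors {b, e}): φ is false.
  e (successors {a, b, d, f}): φ is false.
  f (successors {b, e}): φ is false.
For instance, at c:
  At c: Dia (s and (Box q and s)) requires s and (Box q and s) at some successor in {b}.
    At b: s and (Box q and s) is false.
  So Dia (s and (Box q and s)) is false at c.
Satisfying worlds: {b}

1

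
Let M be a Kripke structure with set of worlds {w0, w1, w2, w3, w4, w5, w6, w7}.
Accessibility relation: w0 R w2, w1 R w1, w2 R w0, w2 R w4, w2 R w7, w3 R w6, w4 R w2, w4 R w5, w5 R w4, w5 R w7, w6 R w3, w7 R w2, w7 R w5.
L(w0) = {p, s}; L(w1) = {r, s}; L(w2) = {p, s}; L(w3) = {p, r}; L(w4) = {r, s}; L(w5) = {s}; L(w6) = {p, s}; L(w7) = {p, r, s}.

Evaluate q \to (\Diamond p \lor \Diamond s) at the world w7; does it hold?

At w7: q is false, \Diamond p \lor \Diamond s is true, so q \to (\Diamond p \lor \Diamond s) is true.
  At w7: \Diamond p is true, \Diamond s is true, so \Diamond p \lor \Diamond s is true.
    At w7: \Diamond p requires p at some successor in {w2, w5}.
      p holds at w2, so \Diamond p is true at w7.
    At w7: \Diamond s requires s at some successor in {w2, w5}.
      s holds at w2, so \Diamond s is true at w7.

Yes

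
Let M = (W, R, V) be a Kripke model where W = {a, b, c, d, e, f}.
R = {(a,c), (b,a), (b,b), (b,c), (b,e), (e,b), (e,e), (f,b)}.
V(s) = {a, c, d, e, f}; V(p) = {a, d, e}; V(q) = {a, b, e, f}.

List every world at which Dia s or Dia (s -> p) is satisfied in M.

a, b, e, f

Let φ = Dia s or Dia (s -> p). Evaluate φ at each world:
  a (successors {c}): φ is true.
  b (successors {a, b, c, e}): φ is true.
  c (successors ∅): φ is false.
  d (successors ∅): φ is false.
  e (successors {b, e}): φ is true.
  f (successors {b}): φ is true.
For instance, at b:
  At b: Dia s is true, Dia (s -> p) is true, so Dia s or Dia (s -> p) is true.
    At b: Dia s requires s at some successor in {a, b, c, e}.
      s holds at a, so Dia s is true at b.
    At b: Dia (s -> p) requires s -> p at some successor in {a, b, c, e}.
      s -> p holds at a, so Dia (s -> p) is true at b.
Satisfying worlds: {a, b, e, f}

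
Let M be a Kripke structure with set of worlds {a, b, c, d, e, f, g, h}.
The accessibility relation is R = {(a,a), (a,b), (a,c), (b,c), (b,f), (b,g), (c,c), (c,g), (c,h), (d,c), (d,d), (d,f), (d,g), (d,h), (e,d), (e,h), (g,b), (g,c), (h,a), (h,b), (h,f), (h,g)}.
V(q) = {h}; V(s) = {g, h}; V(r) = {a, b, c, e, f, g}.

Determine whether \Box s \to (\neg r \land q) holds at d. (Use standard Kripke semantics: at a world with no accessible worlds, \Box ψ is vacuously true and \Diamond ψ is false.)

At d: \Box s is false, \neg r \land q is false, so \Box s \to (\neg r \land q) is true.
  At d: \Box s requires s at every successor {c, d, f, g, h}.
    s fails at c, so \Box s is false at d.

Yes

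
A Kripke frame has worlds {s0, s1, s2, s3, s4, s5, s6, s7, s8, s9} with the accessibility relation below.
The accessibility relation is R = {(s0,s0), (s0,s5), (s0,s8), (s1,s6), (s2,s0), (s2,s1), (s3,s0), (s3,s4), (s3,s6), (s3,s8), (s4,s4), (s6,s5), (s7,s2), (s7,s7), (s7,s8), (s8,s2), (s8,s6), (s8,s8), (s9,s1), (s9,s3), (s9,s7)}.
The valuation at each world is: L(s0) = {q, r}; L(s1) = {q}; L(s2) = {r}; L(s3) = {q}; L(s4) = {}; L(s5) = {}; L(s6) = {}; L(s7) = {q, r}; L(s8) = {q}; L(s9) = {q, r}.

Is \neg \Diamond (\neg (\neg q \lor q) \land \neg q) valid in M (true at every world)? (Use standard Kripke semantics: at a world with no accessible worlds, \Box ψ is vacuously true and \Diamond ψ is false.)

Let φ = \neg \Diamond (\neg (\neg q \lor q) \land \neg q). Evaluate φ at each world:
  s0 (successors {s0, s5, s8}): φ is true.
  s1 (successors {s6}): φ is true.
  s2 (successors {s0, s1}): φ is true.
  s3 (successors {s0, s4, s6, s8}): φ is true.
  s4 (successors {s4}): φ is true.
  s5 (successors ∅): φ is true.
  s6 (successors {s5}): φ is true.
  s7 (successors {s2, s7, s8}): φ is true.
  s8 (successors {s2, s6, s8}): φ is true.
  s9 (successors {s1, s3, s7}): φ is true.
For instance, at s7:
  At s7: \Diamond (\neg (\neg q \lor q) \land \neg q) is false, so \neg \Diamond (\neg (\neg q \lor q) \land \neg q) is true.
    At s7: \Diamond (\neg (\neg q \lor q) \land \neg q) requires \neg (\neg q \lor q) \land \neg q at some successor in {s2, s7, s8}.
      At s2: \neg (\neg q \lor q) \land \neg q is false.
      At s7: \neg (\neg q \lor q) \land \neg q is false.
      At s8: \neg (\neg q \lor q) \land \neg q is false.
    So \Diamond (\neg (\neg q \lor q) \land \neg q) is false at s7.

Yes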